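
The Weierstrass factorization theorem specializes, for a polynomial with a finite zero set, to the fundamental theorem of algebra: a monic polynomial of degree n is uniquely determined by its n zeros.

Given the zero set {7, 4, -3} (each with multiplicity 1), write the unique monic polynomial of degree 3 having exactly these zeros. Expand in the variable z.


The polynomial is p(z) = ∏_{α ∈ S} (z − α), where S = {7, 4, -3}.
Expanding the product yields: p(z) = z^3 -8·z^2 -5·z + 84.
The resulting polynomial has degree 3 and real coefficients as required.

p(z) = z^3 -8·z^2 -5·z + 84.


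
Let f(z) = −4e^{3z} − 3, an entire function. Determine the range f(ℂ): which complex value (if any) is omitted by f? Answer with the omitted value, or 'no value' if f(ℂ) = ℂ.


Little Picard bounds the complement of f(ℂ) to at most one point.
e^{3z} is never zero on ℂ, so -4·e^{3z} takes every value in ℂ ∖ {0}. Adding -3 shifts the range to ℂ ∖ {-3}. Thus f omits exactly the value -3.

Omitted value: -3.


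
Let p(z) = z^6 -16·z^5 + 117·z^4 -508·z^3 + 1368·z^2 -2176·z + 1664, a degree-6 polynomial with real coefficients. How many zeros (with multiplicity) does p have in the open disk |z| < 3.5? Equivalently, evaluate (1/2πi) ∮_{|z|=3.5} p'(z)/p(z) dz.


The zeros of p are: (2 + 2i), (2 - 2i), 4, 4, (2 + 3i), (2 - 3i).
Their magnitudes are: 2.828, 2.828, 4, 4, 3.606, 3.606.
Zeros with |z| < R = 3.5: (2 + 2i), (2 - 2i).
Count = 2.
By the argument principle, (1/2πi) ∮_{|z|=R} p'(z)/p(z) dz equals exactly this count.

Number of zeros inside |z| < 3.5: 2.


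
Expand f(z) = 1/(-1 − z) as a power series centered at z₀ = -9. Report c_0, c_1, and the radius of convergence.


Let w = z − z₀, so z = z₀ + w.
Then -1 − z = -1 − (z₀ + w) = (-1 − z₀) − w = 8 − w.
f(z) = 1/(8 − w) = (1/(8)) · 1/(1 − w/(8)) = Σ_{n≥0} w^n / (8)^(n+1).
So c_n = 1/(8)^(n+1):
  c_0 = 1/(8)^1 = 1/8.
  c_1 = 1/(8)^2 = 1/64.
The series is valid for |w/d| < 1, i.e. |z − z₀| < |d|.
Radius of convergence: R = |-1 − z₀| = |8| = 8 (distance from z₀ to the singularity z = -1).

c_0 = 1/8, c_1 = 1/64; R = 8.


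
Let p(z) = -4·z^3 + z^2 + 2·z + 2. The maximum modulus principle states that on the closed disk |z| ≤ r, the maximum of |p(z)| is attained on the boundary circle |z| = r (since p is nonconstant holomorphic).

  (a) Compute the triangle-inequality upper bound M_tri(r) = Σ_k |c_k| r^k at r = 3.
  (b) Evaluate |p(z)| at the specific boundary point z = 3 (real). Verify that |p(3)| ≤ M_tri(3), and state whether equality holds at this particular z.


Coefficients: c_0 = 2, c_1 = 2, c_2 = 1, c_3 = -4. Radius r = 3.
Part (a). Triangle bound: M_tri(r) = Σ_k |c_k| r^k
  = |2|·3^0 + |2|·3^1 + |1|·3^2 + |-4|·3^3
  = 2 + 6 + 9 + 108 = 125.
This bounds M(r) := max_{|z|=r} |p(z)| from above; equality holds iff all terms c_k z^k can be made to align in phase at a single z on |z|=r.
Part (b). At z = 3 (real, on the circle |z| = r):
  p(3) = (2)·3^0 + (2)·3^1 + (1)·3^2 + (-4)·3^3 = -91.
  |p(3)| = 91.
Check: |p(3)| = 91 ≤ 125 = M_tri(3). ✓ Equality does not hold at z = 3 (the coefficients have mixed signs, so the terms do not all align in phase there).

M_tri(3) = 125; |p(3)| = 91; equality at z=3: no.


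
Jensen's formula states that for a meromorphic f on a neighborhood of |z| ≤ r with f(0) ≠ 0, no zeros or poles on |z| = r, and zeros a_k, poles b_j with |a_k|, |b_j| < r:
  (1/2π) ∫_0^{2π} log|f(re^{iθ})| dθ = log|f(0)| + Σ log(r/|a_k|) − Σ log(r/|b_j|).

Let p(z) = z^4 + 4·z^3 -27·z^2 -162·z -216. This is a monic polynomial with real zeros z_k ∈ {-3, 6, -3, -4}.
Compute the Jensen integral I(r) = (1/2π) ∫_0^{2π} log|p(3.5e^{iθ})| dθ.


Zeros: -4, -3, -3, 6; r = 3.5.
Inside |z| < r: -3, -3. Outside (|z| ≥ r): -4, 6.
p(0) = -216, so log|p(0)| = log(216) = 5.3753.
Apply Jensen: I(r) = log|p(0)| + Σ_k log(r/|z_k|), summed over zeros inside |z| < r.
  log(r/|z_k|) for z_k = -3: log(3.5/3) = 0.1542
  log(r/|z_k|) for z_k = -3: log(3.5/3) = 0.1542
  Outside zeros (-4, 6) contribute nothing to the Jensen sum.
Sum over inside zeros: 0.3083.
I(r) = log|p(0)| + (inside sum) = 5.3753 + 0.3083 = 5.6836.
Note: since some zeros are outside |z| ≤ r, the simplified n·log(r) form does NOT apply — only the inside zeros contribute.

I(r) ≈ 5.6836.


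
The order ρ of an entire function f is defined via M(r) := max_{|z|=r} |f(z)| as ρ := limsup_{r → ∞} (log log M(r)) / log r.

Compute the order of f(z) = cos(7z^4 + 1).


Write cos(w) = (e^{iw} ± e^{−iw})/(2 or 2i), so |cos(w)| ≤ e^{|w|}. With w = 7z^4 + 1, |w| ≤ 7r^4 + 1 on |z|=r, giving M(r) ≤ e^{7r^4 + 1} and ρ ≤ 4. For the lower bound, choose z on |z|=r with 7z^4 purely imaginary of modulus 7r^4; then |cos(7z^4 + 1)| grows like e^{7r^4}/2, so ρ ≥ 4. Hence ρ = 4.
Therefore ρ = 4.

Order ρ = 4.


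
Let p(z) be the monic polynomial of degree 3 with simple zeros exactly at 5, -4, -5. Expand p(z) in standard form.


The polynomial is p(z) = ∏_{α ∈ S} (z − α), where S = {5, -4, -5}.
Expanding the product yields: p(z) = z^3 + 4·z^2 -25·z -100.
The resulting polynomial has degree 3 and real coefficients as required.

p(z) = z^3 + 4·z^2 -25·z -100.


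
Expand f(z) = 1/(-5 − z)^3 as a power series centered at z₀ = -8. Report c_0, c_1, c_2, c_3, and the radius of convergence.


Let w = z − z₀, so z = z₀ + w.
Then -5 − z = -5 − (z₀ + w) = (-5 − z₀) − w = 3 − w.
f(z) = 1/(3 − w)^3 = (1/(3)^3) · (1 − w/(3))^{−3}.
By the binomial series (1−u)^{−3} = Σ_{n≥0} C(n+2, 2) u^n for |u|<1, with u = w/(3):
  c_n = C(n+2, 2) / (3)^(n+3).
  c_0 = 1/(3)^3 = 1/27.
  c_1 = 3/(3)^4 = 1/27.
  c_2 = 6/(3)^5 = 2/81.
  c_3 = 10/(3)^6 = 10/729.
The series is valid for |w/d| < 1, i.e. |z − z₀| < |d|.
Radius of convergence: R = |-5 − z₀| = |3| = 3 (distance from z₀ to the singularity z = -5).

c_0 = 1/27, c_1 = 1/27, c_2 = 2/81, c_3 = 10/729; R = 3.


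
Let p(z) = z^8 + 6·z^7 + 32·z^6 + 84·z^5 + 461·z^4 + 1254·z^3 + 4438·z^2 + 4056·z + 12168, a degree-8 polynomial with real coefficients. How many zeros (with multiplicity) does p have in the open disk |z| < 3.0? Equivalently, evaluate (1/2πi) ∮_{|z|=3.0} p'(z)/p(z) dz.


The zeros of p are: (-2 + 3i), (-2 - 3i), (0 + 2i), (0 - 2i), (2 + 3i), (2 - 3i), (-3 + 3i), (-3 - 3i).
Their magnitudes are: 3.606, 3.606, 2, 2, 3.606, 3.606, 4.243, 4.243.
Zeros with |z| < R = 3.0: (0 + 2i), (0 - 2i).
Count = 2.
By the argument principle, (1/2πi) ∮_{|z|=R} p'(z)/p(z) dz equals exactly this count.

Number of zeros inside |z| < 3.0: 2.


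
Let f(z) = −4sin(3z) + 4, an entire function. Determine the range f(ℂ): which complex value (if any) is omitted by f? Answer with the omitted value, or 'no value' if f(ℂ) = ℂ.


Little Picard bounds the complement of f(ℂ) to at most one point.
sin is entire and surjective onto ℂ: for every w ∈ ℂ, sin(ζ) = w has a solution ζ ∈ ℂ (e.g., via the complex inverse arcsin). With ζ = 3z this gives z = ζ/(3). Then -4·sin(3z) takes every value in -4·ℂ = ℂ, and adding 4 is a bijection of ℂ. So f is surjective and omits no value. (Note: only on the real line is sin bounded by [−1, 1].)

Omitted value: no value.


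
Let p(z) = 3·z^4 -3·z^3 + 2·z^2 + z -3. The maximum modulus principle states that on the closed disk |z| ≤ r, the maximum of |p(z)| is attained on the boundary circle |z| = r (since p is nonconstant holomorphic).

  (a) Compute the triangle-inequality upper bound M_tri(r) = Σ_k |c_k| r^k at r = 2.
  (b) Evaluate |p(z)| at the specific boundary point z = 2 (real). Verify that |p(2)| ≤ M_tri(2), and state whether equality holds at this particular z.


Coefficients: c_0 = -3, c_1 = 1, c_2 = 2, c_3 = -3, c_4 = 3. Radius r = 2.
Part (a). Triangle bound: M_tri(r) = Σ_k |c_k| r^k
  = |-3|·2^0 + |1|·2^1 + |2|·2^2 + |-3|·2^3 + |3|·2^4
  = 3 + 2 + 8 + 24 + 48 = 85.
This bounds M(r) := max_{|z|=r} |p(z)| from above; equality holds iff all terms c_k z^k can be made to align in phase at a single z on |z|=r.
Part (b). At z = 2 (real, on the circle |z| = r):
  p(2) = (-3)·2^0 + (1)·2^1 + (2)·2^2 + (-3)·2^3 + (3)·2^4 = 31.
  |p(2)| = 31.
Check: |p(2)| = 31 ≤ 85 = M_tri(2). ✓ Equality does not hold at z = 2 (the coefficients have mixed signs, so the terms do not all align in phase there).

M_tri(2) = 85; |p(2)| = 31; equality at z=2: no.


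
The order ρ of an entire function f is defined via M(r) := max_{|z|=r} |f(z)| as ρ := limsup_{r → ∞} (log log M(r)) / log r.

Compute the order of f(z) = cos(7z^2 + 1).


Write cos(w) = (e^{iw} ± e^{−iw})/(2 or 2i), so |cos(w)| ≤ e^{|w|}. With w = 7z^2 + 1, |w| ≤ 7r^2 + 1 on |z|=r, giving M(r) ≤ e^{7r^2 + 1} and ρ ≤ 2. For the lower bound, choose z on |z|=r with 7z^2 purely imaginary of modulus 7r^2; then |cos(7z^2 + 1)| grows like e^{7r^2}/2, so ρ ≥ 2. Hence ρ = 2.
Therefore ρ = 2.

Order ρ = 2.


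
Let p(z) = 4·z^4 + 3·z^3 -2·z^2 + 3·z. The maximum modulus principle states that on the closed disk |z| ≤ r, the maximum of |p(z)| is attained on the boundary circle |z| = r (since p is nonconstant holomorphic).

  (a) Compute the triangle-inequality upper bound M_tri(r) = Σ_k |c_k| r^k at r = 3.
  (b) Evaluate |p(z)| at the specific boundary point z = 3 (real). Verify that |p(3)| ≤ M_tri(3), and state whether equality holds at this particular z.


Coefficients: c_0 = 0, c_1 = 3, c_2 = -2, c_3 = 3, c_4 = 4. Radius r = 3.
Part (a). Triangle bound: M_tri(r) = Σ_k |c_k| r^k
  = |0|·3^0 + |3|·3^1 + |-2|·3^2 + |3|·3^3 + |4|·3^4
  = 0 + 9 + 18 + 81 + 324 = 432.
This bounds M(r) := max_{|z|=r} |p(z)| from above; equality holds iff all terms c_k z^k can be made to align in phase at a single z on |z|=r.
Part (b). At z = 3 (real, on the circle |z| = r):
  p(3) = (0)·3^0 + (3)·3^1 + (-2)·3^2 + (3)·3^3 + (4)·3^4 = 396.
  |p(3)| = 396.
Check: |p(3)| = 396 ≤ 432 = M_tri(3). ✓ Equality does not hold at z = 3 (the coefficients have mixed signs, so the terms do not all align in phase there).

M_tri(3) = 432; |p(3)| = 396; equality at z=3: no.


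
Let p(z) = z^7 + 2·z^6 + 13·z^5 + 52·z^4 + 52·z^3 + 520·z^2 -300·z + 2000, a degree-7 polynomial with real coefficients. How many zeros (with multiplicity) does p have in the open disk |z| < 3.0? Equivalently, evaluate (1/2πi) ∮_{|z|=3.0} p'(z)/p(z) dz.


The zeros of p are: (1 + 3i), (1 - 3i), (1 + 2i), (1 - 2i), (-1 + 3i), (-1 - 3i), -4.
Their magnitudes are: 3.162, 3.162, 2.236, 2.236, 3.162, 3.162, 4.
Zeros with |z| < R = 3.0: (1 + 2i), (1 - 2i).
Count = 2.
By the argument principle, (1/2πi) ∮_{|z|=R} p'(z)/p(z) dz equals exactly this count.

Number of zeros inside |z| < 3.0: 2.


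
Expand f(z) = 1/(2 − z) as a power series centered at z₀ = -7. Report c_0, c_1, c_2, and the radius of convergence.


Let w = z − z₀, so z = z₀ + w.
Then 2 − z = 2 − (z₀ + w) = (2 − z₀) − w = 9 − w.
f(z) = 1/(9 − w) = (1/(9)) · 1/(1 − w/(9)) = Σ_{n≥0} w^n / (9)^(n+1).
So c_n = 1/(9)^(n+1):
  c_0 = 1/(9)^1 = 1/9.
  c_1 = 1/(9)^2 = 1/81.
  c_2 = 1/(9)^3 = 1/729.
The series is valid for |w/d| < 1, i.e. |z − z₀| < |d|.
Radius of convergence: R = |2 − z₀| = |9| = 9 (distance from z₀ to the singularity z = 2).

c_0 = 1/9, c_1 = 1/81, c_2 = 1/729; R = 9.


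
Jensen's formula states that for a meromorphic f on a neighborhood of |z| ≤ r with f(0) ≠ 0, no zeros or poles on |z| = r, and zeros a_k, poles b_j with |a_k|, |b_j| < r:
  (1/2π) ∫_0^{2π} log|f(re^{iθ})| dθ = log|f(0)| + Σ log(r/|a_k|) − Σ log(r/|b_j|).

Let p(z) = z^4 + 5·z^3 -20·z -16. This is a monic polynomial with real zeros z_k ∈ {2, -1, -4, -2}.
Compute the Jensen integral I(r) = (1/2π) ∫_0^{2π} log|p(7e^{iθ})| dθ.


Zeros: -4, -2, -1, 2; r = 7.
Inside |z| < r: -4, -2, -1, 2. Outside (|z| ≥ r): ∅.
p(0) = -16, so log|p(0)| = log(16) = 2.7726.
Apply Jensen: I(r) = log|p(0)| + Σ_k log(r/|z_k|), summed over zeros inside |z| < r.
  log(r/|z_k|) for z_k = 2: log(7/2) = 1.2528
  log(r/|z_k|) for z_k = -1: log(7/1) = 1.9459
  log(r/|z_k|) for z_k = -4: log(7/4) = 0.5596
  log(r/|z_k|) for z_k = -2: log(7/2) = 1.2528
Sum over inside zeros: 5.0111.
I(r) = log|p(0)| + (inside sum) = 2.7726 + 5.0111 = 7.7836.
Closed form (all zeros inside, monic): I(r) = n·log(r) = 4·log(7) = 7.7836. ✓

I(r) ≈ 7.7836.


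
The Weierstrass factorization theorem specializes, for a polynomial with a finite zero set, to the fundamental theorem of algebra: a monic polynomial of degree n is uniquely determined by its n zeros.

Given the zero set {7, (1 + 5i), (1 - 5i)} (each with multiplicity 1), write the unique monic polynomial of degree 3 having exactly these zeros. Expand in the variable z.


The polynomial is p(z) = ∏_{α ∈ S} (z − α), where S = {7, (1 + 5i), (1 - 5i)}.
Expanding the product yields: p(z) = z^3 -9·z^2 + 40·z -182.
Note conjugate pairs combine to real quadratics: (z − (1+5i))(z − (1−5i)) = z² − 2z + 26.
The resulting polynomial has degree 3 and real coefficients as required.

p(z) = z^3 -9·z^2 + 40·z -182.


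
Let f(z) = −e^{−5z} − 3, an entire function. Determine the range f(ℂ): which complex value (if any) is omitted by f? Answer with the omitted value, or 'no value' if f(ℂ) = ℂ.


Little Picard bounds the complement of f(ℂ) to at most one point.
e^{−5z} is never zero on ℂ, so -1·e^{−5z} takes every value in ℂ ∖ {0}. Adding -3 shifts the range to ℂ ∖ {-3}. Thus f omits exactly the value -3.

Omitted value: -3.


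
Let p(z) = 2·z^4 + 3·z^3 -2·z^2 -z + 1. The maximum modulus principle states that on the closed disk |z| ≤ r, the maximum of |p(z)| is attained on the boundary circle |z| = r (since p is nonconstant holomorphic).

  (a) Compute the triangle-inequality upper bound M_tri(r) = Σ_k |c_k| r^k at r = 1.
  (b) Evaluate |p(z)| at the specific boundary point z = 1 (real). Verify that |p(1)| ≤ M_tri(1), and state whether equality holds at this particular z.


Coefficients: c_0 = 1, c_1 = -1, c_2 = -2, c_3 = 3, c_4 = 2. Radius r = 1.
Part (a). Triangle bound: M_tri(r) = Σ_k |c_k| r^k
  = |1|·1^0 + |-1|·1^1 + |-2|·1^2 + |3|·1^3 + |2|·1^4
  = 1 + 1 + 2 + 3 + 2 = 9.
This bounds M(r) := max_{|z|=r} |p(z)| from above; equality holds iff all terms c_k z^k can be made to align in phase at a single z on |z|=r.
Part (b). At z = 1 (real, on the circle |z| = r):
  p(1) = (1)·1^0 + (-1)·1^1 + (-2)·1^2 + (3)·1^3 + (2)·1^4 = 3.
  |p(1)| = 3.
Check: |p(1)| = 3 ≤ 9 = M_tri(1). ✓ Equality does not hold at z = 1 (the coefficients have mixed signs, so the terms do not all align in phase there).

M_tri(1) = 9; |p(1)| = 3; equality at z=1: no.


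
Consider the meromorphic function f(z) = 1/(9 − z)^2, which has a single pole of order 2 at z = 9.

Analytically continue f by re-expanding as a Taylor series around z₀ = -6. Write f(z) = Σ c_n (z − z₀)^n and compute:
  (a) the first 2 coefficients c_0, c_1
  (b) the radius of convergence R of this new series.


Let w = z − z₀, so z = z₀ + w.
Then 9 − z = 9 − (z₀ + w) = (9 − z₀) − w = 15 − w.
f(z) = 1/(15 − w)^2 = (1/(15)^2) · (1 − w/(15))^{−2}.
By the binomial series (1−u)^{−2} = Σ_{n≥0} C(n+1, 1) u^n for |u|<1, with u = w/(15):
  c_n = C(n+1, 1) / (15)^(n+2).
  c_0 = 1/(15)^2 = 1/225.
  c_1 = 2/(15)^3 = 2/3375.
The series is valid for |w/d| < 1, i.e. |z − z₀| < |d|.
Radius of convergence: R = |9 − z₀| = |15| = 15 (distance from z₀ to the singularity z = 9).

c_0 = 1/225, c_1 = 2/3375; R = 15.


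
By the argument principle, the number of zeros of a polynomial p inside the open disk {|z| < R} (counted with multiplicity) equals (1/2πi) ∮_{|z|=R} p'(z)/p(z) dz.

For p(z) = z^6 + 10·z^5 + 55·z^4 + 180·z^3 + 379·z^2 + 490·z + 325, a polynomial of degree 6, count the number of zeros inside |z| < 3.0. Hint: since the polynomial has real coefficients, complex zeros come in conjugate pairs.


The zeros of p are: (-2 + 3i), (-2 - 3i), (-2 + 1i), (-2 - 1i), (-1 + 2i), (-1 - 2i).
Their magnitudes are: 3.606, 3.606, 2.236, 2.236, 2.236, 2.236.
Zeros with |z| < R = 3.0: (-2 + 1i), (-2 - 1i), (-1 + 2i), (-1 - 2i).
Count = 4.
By the argument principle, (1/2πi) ∮_{|z|=R} p'(z)/p(z) dz equals exactly this count.

Number of zeros inside |z| < 3.0: 4.


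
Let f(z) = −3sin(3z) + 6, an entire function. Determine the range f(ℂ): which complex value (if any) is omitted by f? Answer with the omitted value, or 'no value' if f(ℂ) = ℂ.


Little Picard bounds the complement of f(ℂ) to at most one point.
sin is entire and surjective onto ℂ: for every w ∈ ℂ, sin(ζ) = w has a solution ζ ∈ ℂ (e.g., via the complex inverse arcsin). With ζ = 3z this gives z = ζ/(3). Then -3·sin(3z) takes every value in -3·ℂ = ℂ, and adding 6 is a bijection of ℂ. So f is surjective and omits no value. (Note: only on the real line is sin bounded by [−1, 1].)

Omitted value: no value.


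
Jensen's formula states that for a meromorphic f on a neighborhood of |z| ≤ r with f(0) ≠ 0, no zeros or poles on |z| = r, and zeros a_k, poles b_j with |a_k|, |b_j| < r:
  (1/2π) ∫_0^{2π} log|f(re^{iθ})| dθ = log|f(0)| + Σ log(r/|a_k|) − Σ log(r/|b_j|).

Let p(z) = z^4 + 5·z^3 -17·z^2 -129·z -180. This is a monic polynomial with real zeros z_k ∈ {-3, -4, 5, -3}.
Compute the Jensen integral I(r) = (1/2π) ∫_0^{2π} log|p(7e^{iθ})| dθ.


Zeros: -4, -3, -3, 5; r = 7.
Inside |z| < r: -4, -3, -3, 5. Outside (|z| ≥ r): ∅.
p(0) = -180, so log|p(0)| = log(180) = 5.1930.
Apply Jensen: I(r) = log|p(0)| + Σ_k log(r/|z_k|), summed over zeros inside |z| < r.
  log(r/|z_k|) for z_k = -3: log(7/3) = 0.8473
  log(r/|z_k|) for z_k = -4: log(7/4) = 0.5596
  log(r/|z_k|) for z_k = 5: log(7/5) = 0.3365
  log(r/|z_k|) for z_k = -3: log(7/3) = 0.8473
Sum over inside zeros: 2.5907.
I(r) = log|p(0)| + (inside sum) = 5.1930 + 2.5907 = 7.7836.
Closed form (all zeros inside, monic): I(r) = n·log(r) = 4·log(7) = 7.7836. ✓

I(r) ≈ 7.7836.


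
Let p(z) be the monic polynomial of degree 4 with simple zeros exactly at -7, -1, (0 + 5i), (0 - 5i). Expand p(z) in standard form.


The polynomial is p(z) = ∏_{α ∈ S} (z − α), where S = {-7, -1, (0 + 5i), (0 - 5i)}.
Expanding the product yields: p(z) = z^4 + 8·z^3 + 32·z^2 + 200·z + 175.
Note conjugate pairs combine to real quadratics: (z − (0+5i))(z − (0−5i)) = z² + 25.
The resulting polynomial has degree 4 and real coefficients as required.

p(z) = z^4 + 8·z^3 + 32·z^2 + 200·z + 175.


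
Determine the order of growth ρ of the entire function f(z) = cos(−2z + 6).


cos(w) is a linear combination of e^{iw} and e^{−iw} (or e^w, e^{−w} in the hyperbolic case), so |cos(w)| ≤ e^{|w|}. With w = −2z + 6, |w| ≤ 2|z| + 6 = 2r + 6 on |z| = r, giving M(r) ≤ e^{2r + 6}, so ρ ≤ 1. On a suitable ray (z = it for sin/cos; z = t for sinh/cosh, t real → ∞), |cos(−2z + 6)| grows like e^{2|t|}/2, so ρ ≥ 1. Hence ρ = 1.
Therefore ρ = 1.

Order ρ = 1.


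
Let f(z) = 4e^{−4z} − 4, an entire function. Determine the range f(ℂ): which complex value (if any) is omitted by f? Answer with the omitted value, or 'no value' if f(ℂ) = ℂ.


Little Picard bounds the complement of f(ℂ) to at most one point.
e^{−4z} is never zero on ℂ, so 4·e^{−4z} takes every value in ℂ ∖ {0}. Adding -4 shifts the range to ℂ ∖ {-4}. Thus f omits exactly the value -4.

Omitted value: -4.


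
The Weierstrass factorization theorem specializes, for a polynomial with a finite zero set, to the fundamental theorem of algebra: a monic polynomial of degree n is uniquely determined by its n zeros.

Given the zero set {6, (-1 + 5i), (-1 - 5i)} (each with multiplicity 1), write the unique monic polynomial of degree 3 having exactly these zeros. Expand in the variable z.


The polynomial is p(z) = ∏_{α ∈ S} (z − α), where S = {6, (-1 + 5i), (-1 - 5i)}.
Expanding the product yields: p(z) = z^3 -4·z^2 + 14·z -156.
Note conjugate pairs combine to real quadratics: (z − (-1+5i))(z − (-1−5i)) = z² + 2z + 26.
The resulting polynomial has degree 3 and real coefficients as required.

p(z) = z^3 -4·z^2 + 14·z -156.


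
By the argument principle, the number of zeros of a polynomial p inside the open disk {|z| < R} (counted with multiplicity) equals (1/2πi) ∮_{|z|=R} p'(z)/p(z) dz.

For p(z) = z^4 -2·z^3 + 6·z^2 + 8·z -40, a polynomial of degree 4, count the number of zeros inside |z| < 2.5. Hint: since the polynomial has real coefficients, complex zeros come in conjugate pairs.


The zeros of p are: 2, (1 + 3i), (1 - 3i), -2.
Their magnitudes are: 2, 3.162, 3.162, 2.
Zeros with |z| < R = 2.5: 2, -2.
Count = 2.
By the argument principle, (1/2πi) ∮_{|z|=R} p'(z)/p(z) dz equals exactly this count.

Number of zeros inside |z| < 2.5: 2.


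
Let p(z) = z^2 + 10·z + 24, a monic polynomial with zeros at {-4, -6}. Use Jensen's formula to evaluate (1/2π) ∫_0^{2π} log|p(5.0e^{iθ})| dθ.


Zeros: -6, -4; r = 5.0.
Inside |z| < r: -4. Outside (|z| ≥ r): -6.
p(0) = 24, so log|p(0)| = log(24) = 3.1781.
Apply Jensen: I(r) = log|p(0)| + Σ_k log(r/|z_k|), summed over zeros inside |z| < r.
  log(r/|z_k|) for z_k = -4: log(5.0/4) = 0.2231
  Outside zeros (-6) contribute nothing to the Jensen sum.
Sum over inside zeros: 0.2231.
I(r) = log|p(0)| + (inside sum) = 3.1781 + 0.2231 = 3.4012.
Note: since some zeros are outside |z| ≤ r, the simplified n·log(r) form does NOT apply — only the inside zeros contribute.

I(r) ≈ 3.4012.


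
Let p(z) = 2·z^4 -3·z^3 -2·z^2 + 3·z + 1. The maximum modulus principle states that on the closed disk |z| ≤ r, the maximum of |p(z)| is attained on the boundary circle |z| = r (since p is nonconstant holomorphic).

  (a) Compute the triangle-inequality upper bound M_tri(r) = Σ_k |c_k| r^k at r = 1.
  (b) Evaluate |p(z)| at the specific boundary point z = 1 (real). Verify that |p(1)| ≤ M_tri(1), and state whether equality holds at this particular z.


Coefficients: c_0 = 1, c_1 = 3, c_2 = -2, c_3 = -3, c_4 = 2. Radius r = 1.
Part (a). Triangle bound: M_tri(r) = Σ_k |c_k| r^k
  = |1|·1^0 + |3|·1^1 + |-2|·1^2 + |-3|·1^3 + |2|·1^4
  = 1 + 3 + 2 + 3 + 2 = 11.
This bounds M(r) := max_{|z|=r} |p(z)| from above; equality holds iff all terms c_k z^k can be made to align in phase at a single z on |z|=r.
Part (b). At z = 1 (real, on the circle |z| = r):
  p(1) = (1)·1^0 + (3)·1^1 + (-2)·1^2 + (-3)·1^3 + (2)·1^4 = 1.
  |p(1)| = 1.
Check: |p(1)| = 1 ≤ 11 = M_tri(1). ✓ Equality does not hold at z = 1 (the coefficients have mixed signs, so the terms do not all align in phase there).

M_tri(1) = 11; |p(1)| = 1; equality at z=1: no.


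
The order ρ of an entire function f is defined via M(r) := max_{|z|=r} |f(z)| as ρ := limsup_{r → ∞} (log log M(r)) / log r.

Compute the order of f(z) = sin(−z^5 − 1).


Write sin(w) = (e^{iw} ± e^{−iw})/(2 or 2i), so |sin(w)| ≤ e^{|w|}. With w = −z^5 − 1, |w| ≤ 1r^5 + 1 on |z|=r, giving M(r) ≤ e^{1r^5 + 1} and ρ ≤ 5. For the lower bound, choose z on |z|=r with -1z^5 purely imaginary of modulus 1r^5; then |sin(−z^5 − 1)| grows like e^{1r^5}/2, so ρ ≥ 5. Hence ρ = 5.
Therefore ρ = 5.

Order ρ = 5.


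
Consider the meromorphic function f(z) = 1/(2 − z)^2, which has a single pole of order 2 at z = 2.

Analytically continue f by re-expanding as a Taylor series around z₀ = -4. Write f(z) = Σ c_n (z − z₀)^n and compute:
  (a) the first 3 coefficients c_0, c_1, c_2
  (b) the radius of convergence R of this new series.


Let w = z − z₀, so z = z₀ + w.
Then 2 − z = 2 − (z₀ + w) = (2 − z₀) − w = 6 − w.
f(z) = 1/(6 − w)^2 = (1/(6)^2) · (1 − w/(6))^{−2}.
By the binomial series (1−u)^{−2} = Σ_{n≥0} C(n+1, 1) u^n for |u|<1, with u = w/(6):
  c_n = C(n+1, 1) / (6)^(n+2).
  c_0 = 1/(6)^2 = 1/36.
  c_1 = 2/(6)^3 = 1/108.
  c_2 = 3/(6)^4 = 1/432.
The series is valid for |w/d| < 1, i.e. |z − z₀| < |d|.
Radius of convergence: R = |2 − z₀| = |6| = 6 (distance from z₀ to the singularity z = 2).

c_0 = 1/36, c_1 = 1/108, c_2 = 1/432; R = 6.


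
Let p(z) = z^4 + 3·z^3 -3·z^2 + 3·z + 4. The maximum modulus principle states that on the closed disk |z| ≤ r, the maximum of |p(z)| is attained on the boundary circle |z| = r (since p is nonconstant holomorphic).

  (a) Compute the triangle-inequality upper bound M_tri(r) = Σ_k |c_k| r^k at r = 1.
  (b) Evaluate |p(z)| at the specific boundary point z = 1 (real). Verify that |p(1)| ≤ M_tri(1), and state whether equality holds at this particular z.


Coefficients: c_0 = 4, c_1 = 3, c_2 = -3, c_3 = 3, c_4 = 1. Radius r = 1.
Part (a). Triangle bound: M_tri(r) = Σ_k |c_k| r^k
  = |4|·1^0 + |3|·1^1 + |-3|·1^2 + |3|·1^3 + |1|·1^4
  = 4 + 3 + 3 + 3 + 1 = 14.
This bounds M(r) := max_{|z|=r} |p(z)| from above; equality holds iff all terms c_k z^k can be made to align in phase at a single z on |z|=r.
Part (b). At z = 1 (real, on the circle |z| = r):
  p(1) = (4)·1^0 + (3)·1^1 + (-3)·1^2 + (3)·1^3 + (1)·1^4 = 8.
  |p(1)| = 8.
Check: |p(1)| = 8 ≤ 14 = M_tri(1). ✓ Equality does not hold at z = 1 (the coefficients have mixed signs, so the terms do not all align in phase there).

M_tri(1) = 14; |p(1)| = 8; equality at z=1: no.


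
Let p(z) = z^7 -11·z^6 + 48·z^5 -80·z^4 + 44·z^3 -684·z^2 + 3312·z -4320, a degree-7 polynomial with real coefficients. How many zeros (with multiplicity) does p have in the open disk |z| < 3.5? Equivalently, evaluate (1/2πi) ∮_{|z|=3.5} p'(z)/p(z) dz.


The zeros of p are: (3 + 3i), (3 - 3i), (-2 + 2i), (-2 - 2i), 3, (3 + 1i), (3 - 1i).
Their magnitudes are: 4.243, 4.243, 2.828, 2.828, 3, 3.162, 3.162.
Zeros with |z| < R = 3.5: (-2 + 2i), (-2 - 2i), 3, (3 + 1i), (3 - 1i).
Count = 5.
By the argument principle, (1/2πi) ∮_{|z|=R} p'(z)/p(z) dz equals exactly this count.

Number of zeros inside |z| < 3.5: 5.


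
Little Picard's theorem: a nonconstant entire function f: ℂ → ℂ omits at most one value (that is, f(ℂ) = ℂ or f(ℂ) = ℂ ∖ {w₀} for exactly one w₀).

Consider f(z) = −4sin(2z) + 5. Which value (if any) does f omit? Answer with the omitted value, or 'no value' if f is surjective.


Little Picard bounds the complement of f(ℂ) to at most one point.
sin is entire and surjective onto ℂ: for every w ∈ ℂ, sin(ζ) = w has a solution ζ ∈ ℂ (e.g., via the complex inverse arcsin). With ζ = 2z this gives z = ζ/(2). Then -4·sin(2z) takes every value in -4·ℂ = ℂ, and adding 5 is a bijection of ℂ. So f is surjective and omits no value. (Note: only on the real line is sin bounded by [−1, 1].)

Omitted value: no value.


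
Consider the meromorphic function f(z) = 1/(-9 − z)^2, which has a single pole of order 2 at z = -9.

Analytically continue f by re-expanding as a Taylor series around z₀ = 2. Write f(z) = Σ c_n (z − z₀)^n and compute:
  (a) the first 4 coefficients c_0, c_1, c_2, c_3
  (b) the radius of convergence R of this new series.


Let w = z − z₀, so z = z₀ + w.
Then -9 − z = -9 − (z₀ + w) = (-9 − z₀) − w = -11 − w.
f(z) = 1/(-11 − w)^2 = (1/(-11)^2) · (1 − w/(-11))^{−2}.
By the binomial series (1−u)^{−2} = Σ_{n≥0} C(n+1, 1) u^n for |u|<1, with u = w/(-11):
  c_n = C(n+1, 1) / (-11)^(n+2).
  c_0 = 1/(-11)^2 = 1/121.
  c_1 = 2/(-11)^3 = -2/1331.
  c_2 = 3/(-11)^4 = 3/14641.
  c_3 = 4/(-11)^5 = -4/161051.
The series is valid for |w/d| < 1, i.e. |z − z₀| < |d|.
Radius of convergence: R = |-9 − z₀| = |-11| = 11 (distance from z₀ to the singularity z = -9).

c_0 = 1/121, c_1 = -2/1331, c_2 = 3/14641, c_3 = -4/161051; R = 11.


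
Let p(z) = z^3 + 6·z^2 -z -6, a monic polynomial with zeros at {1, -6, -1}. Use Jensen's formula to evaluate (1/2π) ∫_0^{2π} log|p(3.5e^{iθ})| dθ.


Zeros: -6, -1, 1; r = 3.5.
Inside |z| < r: -1, 1. Outside (|z| ≥ r): -6.
p(0) = -6, so log|p(0)| = log(6) = 1.7918.
Apply Jensen: I(r) = log|p(0)| + Σ_k log(r/|z_k|), summed over zeros inside |z| < r.
  log(r/|z_k|) for z_k = 1: log(3.5/1) = 1.2528
  log(r/|z_k|) for z_k = -1: log(3.5/1) = 1.2528
  Outside zeros (-6) contribute nothing to the Jensen sum.
Sum over inside zeros: 2.5055.
I(r) = log|p(0)| + (inside sum) = 1.7918 + 2.5055 = 4.2973.
Note: since some zeros are outside |z| ≤ r, the simplified n·log(r) form does NOT apply — only the inside zeros contribute.

I(r) ≈ 4.2973.


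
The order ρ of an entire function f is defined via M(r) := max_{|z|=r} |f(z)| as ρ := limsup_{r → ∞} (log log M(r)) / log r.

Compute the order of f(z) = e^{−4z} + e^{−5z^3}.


Each summand is entire of order 1 and 3 respectively (as in the single-exponential case). The order of a sum is at most the max of the orders, so ρ ≤ 3. For the lower bound: on |z|=r choose arg z so that -5z^3 is real positive; then |e^{-5z^3}| = e^{5r^3} while |e^{-4z}| ≤ e^{4r^1} = o(e^{5r^3}). So |f| ≥ e^{5r^3}(1 − o(1)) and ρ ≥ 3. Hence ρ = max(1, 3) = 3.
Therefore ρ = 3.

Order ρ = 3.


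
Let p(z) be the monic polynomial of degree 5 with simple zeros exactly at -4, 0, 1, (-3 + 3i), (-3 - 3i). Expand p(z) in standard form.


The polynomial is p(z) = ∏_{α ∈ S} (z − α), where S = {-4, 0, 1, (-3 + 3i), (-3 - 3i)}.
Expanding the product yields: p(z) = z^5 + 9·z^4 + 32·z^3 + 30·z^2 -72·z.
Note conjugate pairs combine to real quadratics: (z − (-3+3i))(z − (-3−3i)) = z² + 6z + 18.
The resulting polynomial has degree 5 and real coefficients as required.

p(z) = z^5 + 9·z^4 + 32·z^3 + 30·z^2 -72·z.


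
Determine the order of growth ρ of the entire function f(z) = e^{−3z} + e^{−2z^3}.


Each summand is entire of order 1 and 3 respectively (as in the single-exponential case). The order of a sum is at most the max of the orders, so ρ ≤ 3. For the lower bound: on |z|=r choose arg z so that -2z^3 is real positive; then |e^{-2z^3}| = e^{2r^3} while |e^{-3z}| ≤ e^{3r^1} = o(e^{2r^3}). So |f| ≥ e^{2r^3}(1 − o(1)) and ρ ≥ 3. Hence ρ = max(1, 3) = 3.
Therefore ρ = 3.

Order ρ = 3.


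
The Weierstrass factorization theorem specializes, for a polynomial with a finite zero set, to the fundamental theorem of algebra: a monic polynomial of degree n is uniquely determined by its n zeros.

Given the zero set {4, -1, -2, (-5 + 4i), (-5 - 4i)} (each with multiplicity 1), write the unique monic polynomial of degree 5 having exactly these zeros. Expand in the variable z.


The polynomial is p(z) = ∏_{α ∈ S} (z − α), where S = {4, -1, -2, (-5 + 4i), (-5 - 4i)}.
Expanding the product yields: p(z) = z^5 + 9·z^4 + 21·z^3 -149·z^2 -490·z -328.
Note conjugate pairs combine to real quadratics: (z − (-5+4i))(z − (-5−4i)) = z² + 10z + 41.
The resulting polynomial has degree 5 and real coefficients as required.

p(z) = z^5 + 9·z^4 + 21·z^3 -149·z^2 -490·z -328.


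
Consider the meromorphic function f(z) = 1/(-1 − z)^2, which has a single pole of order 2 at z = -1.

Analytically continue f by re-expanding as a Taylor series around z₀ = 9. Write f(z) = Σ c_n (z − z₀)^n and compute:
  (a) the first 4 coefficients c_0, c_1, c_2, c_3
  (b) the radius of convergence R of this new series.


Let w = z − z₀, so z = z₀ + w.
Then -1 − z = -1 − (z₀ + w) = (-1 − z₀) − w = -10 − w.
f(z) = 1/(-10 − w)^2 = (1/(-10)^2) · (1 − w/(-10))^{−2}.
By the binomial series (1−u)^{−2} = Σ_{n≥0} C(n+1, 1) u^n for |u|<1, with u = w/(-10):
  c_n = C(n+1, 1) / (-10)^(n+2).
  c_0 = 1/(-10)^2 = 1/100.
  c_1 = 2/(-10)^3 = -1/500.
  c_2 = 3/(-10)^4 = 3/10000.
  c_3 = 4/(-10)^5 = -1/25000.
The series is valid for |w/d| < 1, i.e. |z − z₀| < |d|.
Radius of convergence: R = |-1 − z₀| = |-10| = 10 (distance from z₀ to the singularity z = -1).

c_0 = 1/100, c_1 = -1/500, c_2 = 3/10000, c_3 = -1/25000; R = 10.


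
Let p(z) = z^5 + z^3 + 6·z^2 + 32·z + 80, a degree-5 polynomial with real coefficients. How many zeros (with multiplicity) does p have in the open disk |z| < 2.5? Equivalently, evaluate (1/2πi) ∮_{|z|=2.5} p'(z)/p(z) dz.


The zeros of p are: -2, (2 + 2i), (2 - 2i), (-1 + 2i), (-1 - 2i).
Their magnitudes are: 2, 2.828, 2.828, 2.236, 2.236.
Zeros with |z| < R = 2.5: -2, (-1 + 2i), (-1 - 2i).
Count = 3.
By the argument principle, (1/2πi) ∮_{|z|=R} p'(z)/p(z) dz equals exactly this count.

Number of zeros inside |z| < 2.5: 3.


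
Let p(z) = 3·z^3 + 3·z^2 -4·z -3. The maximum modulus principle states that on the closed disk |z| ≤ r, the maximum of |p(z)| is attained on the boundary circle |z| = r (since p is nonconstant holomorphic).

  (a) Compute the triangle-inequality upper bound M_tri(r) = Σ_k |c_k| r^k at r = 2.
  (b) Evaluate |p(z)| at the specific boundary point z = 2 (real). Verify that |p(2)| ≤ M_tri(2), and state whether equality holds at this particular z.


Coefficients: c_0 = -3, c_1 = -4, c_2 = 3, c_3 = 3. Radius r = 2.
Part (a). Triangle bound: M_tri(r) = Σ_k |c_k| r^k
  = |-3|·2^0 + |-4|·2^1 + |3|·2^2 + |3|·2^3
  = 3 + 8 + 12 + 24 = 47.
This bounds M(r) := max_{|z|=r} |p(z)| from above; equality holds iff all terms c_k z^k can be made to align in phase at a single z on |z|=r.
Part (b). At z = 2 (real, on the circle |z| = r):
  p(2) = (-3)·2^0 + (-4)·2^1 + (3)·2^2 + (3)·2^3 = 25.
  |p(2)| = 25.
Check: |p(2)| = 25 ≤ 47 = M_tri(2). ✓ Equality does not hold at z = 2 (the coefficients have mixed signs, so the terms do not all align in phase there).

M_tri(2) = 47; |p(2)| = 25; equality at z=2: no.


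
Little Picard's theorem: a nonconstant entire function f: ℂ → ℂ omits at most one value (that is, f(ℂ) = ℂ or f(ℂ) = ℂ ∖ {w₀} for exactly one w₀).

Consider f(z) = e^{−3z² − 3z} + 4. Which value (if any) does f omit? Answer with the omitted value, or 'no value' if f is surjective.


Little Picard bounds the complement of f(ℂ) to at most one point.
The exponent g(z) = −3z² − 3z is a nonconstant polynomial, hence surjective onto ℂ. So e^{g(z)} takes every value in {e^w : w ∈ ℂ} = ℂ ∖ {0}. Adding 4 shifts the range to ℂ ∖ {4}. f omits exactly 4.

Omitted value: 4.


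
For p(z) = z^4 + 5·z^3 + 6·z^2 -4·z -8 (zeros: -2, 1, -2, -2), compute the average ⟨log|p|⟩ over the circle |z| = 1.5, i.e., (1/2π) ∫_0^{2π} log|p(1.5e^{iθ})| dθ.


Zeros: -2, -2, -2, 1; r = 1.5.
Inside |z| < r: 1. Outside (|z| ≥ r): -2, -2, -2.
p(0) = -8, so log|p(0)| = log(8) = 2.0794.
Apply Jensen: I(r) = log|p(0)| + Σ_k log(r/|z_k|), summed over zeros inside |z| < r.
  log(r/|z_k|) for z_k = 1: log(1.5/1) = 0.4055
  Outside zeros (-2, -2, -2) contribute nothing to the Jensen sum.
Sum over inside zeros: 0.4055.
I(r) = log|p(0)| + (inside sum) = 2.0794 + 0.4055 = 2.4849.
Note: since some zeros are outside |z| ≤ r, the simplified n·log(r) form does NOT apply — only the inside zeros contribute.

I(r) ≈ 2.4849.


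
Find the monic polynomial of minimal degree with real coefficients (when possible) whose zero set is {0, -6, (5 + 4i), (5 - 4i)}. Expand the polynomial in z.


The polynomial is p(z) = ∏_{α ∈ S} (z − α), where S = {0, -6, (5 + 4i), (5 - 4i)}.
Expanding the product yields: p(z) = z^4 -4·z^3 -19·z^2 + 246·z.
Note conjugate pairs combine to real quadratics: (z − (5+4i))(z − (5−4i)) = z² − 10z + 41.
The resulting polynomial has degree 4 and real coefficients as required.

p(z) = z^4 -4·z^3 -19·z^2 + 246·z.


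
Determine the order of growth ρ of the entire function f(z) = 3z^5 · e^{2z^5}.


M(r) = max_{|z|=r} |3|·|z|^5·|e^{2z^5}| = 3·r^5 · e^{2r^5} (the factors attain their maxima compatibly on |z|=r). Then log M(r) = log 3 + 5·log r + 2r^5, dominated by the last term, so log log M(r) ~ 5·log r. The polynomial factor 3z^5 contributes only a log r term and does not affect the order. ρ = 5.
Therefore ρ = 5.

Order ρ = 5.


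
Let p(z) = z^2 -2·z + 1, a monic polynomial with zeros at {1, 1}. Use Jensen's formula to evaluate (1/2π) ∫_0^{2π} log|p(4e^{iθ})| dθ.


Zeros: 1, 1; r = 4.
Inside |z| < r: 1, 1. Outside (|z| ≥ r): ∅.
p(0) = 1, so log|p(0)| = log(1) = 0.0000.
Apply Jensen: I(r) = log|p(0)| + Σ_k log(r/|z_k|), summed over zeros inside |z| < r.
  log(r/|z_k|) for z_k = 1: log(4/1) = 1.3863
  log(r/|z_k|) for z_k = 1: log(4/1) = 1.3863
Sum over inside zeros: 2.7726.
I(r) = log|p(0)| + (inside sum) = 0.0000 + 2.7726 = 2.7726.
Closed form (all zeros inside, monic): I(r) = n·log(r) = 2·log(4) = 2.7726. ✓

I(r) ≈ 2.7726.


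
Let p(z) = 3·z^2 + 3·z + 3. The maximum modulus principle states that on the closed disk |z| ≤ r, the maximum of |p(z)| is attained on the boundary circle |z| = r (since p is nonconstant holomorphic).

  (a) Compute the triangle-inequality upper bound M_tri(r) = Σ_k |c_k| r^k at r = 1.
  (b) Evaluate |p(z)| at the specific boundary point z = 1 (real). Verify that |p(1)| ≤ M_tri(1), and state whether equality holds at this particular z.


Coefficients: c_0 = 3, c_1 = 3, c_2 = 3. Radius r = 1.
Part (a). Triangle bound: M_tri(r) = Σ_k |c_k| r^k
  = |3|·1^0 + |3|·1^1 + |3|·1^2
  = 3 + 3 + 3 = 9.
This bounds M(r) := max_{|z|=r} |p(z)| from above; equality holds iff all terms c_k z^k can be made to align in phase at a single z on |z|=r.
Part (b). At z = 1 (real, on the circle |z| = r):
  p(1) = (3)·1^0 + (3)·1^1 + (3)·1^2 = 9.
  |p(1)| = 9.
Since all nonzero coefficients share the same sign, |p(1)| = 9 = M_tri(1); the triangle bound is attained at z = 1, so in fact M(r) = 9.

M_tri(1) = 9; |p(1)| = 9; equality at z=1: yes.


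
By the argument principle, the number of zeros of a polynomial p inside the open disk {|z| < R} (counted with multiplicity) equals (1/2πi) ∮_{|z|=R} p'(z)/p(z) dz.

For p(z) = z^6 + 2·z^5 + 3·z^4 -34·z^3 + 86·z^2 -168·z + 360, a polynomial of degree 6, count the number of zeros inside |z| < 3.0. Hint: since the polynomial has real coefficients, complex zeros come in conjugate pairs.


The zeros of p are: (2 + 1i), (2 - 1i), (-3 + 3i), (-3 - 3i), (0 + 2i), (0 - 2i).
Their magnitudes are: 2.236, 2.236, 4.243, 4.243, 2, 2.
Zeros with |z| < R = 3.0: (2 + 1i), (2 - 1i), (0 + 2i), (0 - 2i).
Count = 4.
By the argument principle, (1/2πi) ∮_{|z|=R} p'(z)/p(z) dz equals exactly this count.

Number of zeros inside |z| < 3.0: 4.


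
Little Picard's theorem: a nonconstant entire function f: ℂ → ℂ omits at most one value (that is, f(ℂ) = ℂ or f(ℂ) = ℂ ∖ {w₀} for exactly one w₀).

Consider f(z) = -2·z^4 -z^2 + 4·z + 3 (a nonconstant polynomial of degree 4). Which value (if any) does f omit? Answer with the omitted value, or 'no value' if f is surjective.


Little Picard bounds the complement of f(ℂ) to at most one point.
For every w ∈ ℂ, the equation p(z) − w = 0 is a nonconstant polynomial in z and hence has at least one root by the fundamental theorem of algebra. So p is surjective onto ℂ, omitting no value.

Omitted value: no value.


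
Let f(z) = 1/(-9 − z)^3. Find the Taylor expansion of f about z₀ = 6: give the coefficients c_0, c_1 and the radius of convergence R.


Let w = z − z₀, so z = z₀ + w.
Then -9 − z = -9 − (z₀ + w) = (-9 − z₀) − w = -15 − w.
f(z) = 1/(-15 − w)^3 = (1/(-15)^3) · (1 − w/(-15))^{−3}.
By the binomial series (1−u)^{−3} = Σ_{n≥0} C(n+2, 2) u^n for |u|<1, with u = w/(-15):
  c_n = C(n+2, 2) / (-15)^(n+3).
  c_0 = 1/(-15)^3 = -1/3375.
  c_1 = 3/(-15)^4 = 1/16875.
The series is valid for |w/d| < 1, i.e. |z − z₀| < |d|.
Radius of convergence: R = |-9 − z₀| = |-15| = 15 (distance from z₀ to the singularity z = -9).

c_0 = -1/3375, c_1 = 1/16875; R = 15.


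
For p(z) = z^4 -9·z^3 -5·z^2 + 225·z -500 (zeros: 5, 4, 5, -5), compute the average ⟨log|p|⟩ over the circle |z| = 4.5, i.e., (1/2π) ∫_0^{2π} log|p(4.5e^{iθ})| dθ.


Zeros: -5, 4, 5, 5; r = 4.5.
Inside |z| < r: 4. Outside (|z| ≥ r): -5, 5, 5.
p(0) = -500, so log|p(0)| = log(500) = 6.2146.
Apply Jensen: I(r) = log|p(0)| + Σ_k log(r/|z_k|), summed over zeros inside |z| < r.
  log(r/|z_k|) for z_k = 4: log(4.5/4) = 0.1178
  Outside zeros (-5, 5, 5) contribute nothing to the Jensen sum.
Sum over inside zeros: 0.1178.
I(r) = log|p(0)| + (inside sum) = 6.2146 + 0.1178 = 6.3324.
Note: since some zeros are outside |z| ≤ r, the simplified n·log(r) form does NOT apply — only the inside zeros contribute.

I(r) ≈ 6.3324.
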